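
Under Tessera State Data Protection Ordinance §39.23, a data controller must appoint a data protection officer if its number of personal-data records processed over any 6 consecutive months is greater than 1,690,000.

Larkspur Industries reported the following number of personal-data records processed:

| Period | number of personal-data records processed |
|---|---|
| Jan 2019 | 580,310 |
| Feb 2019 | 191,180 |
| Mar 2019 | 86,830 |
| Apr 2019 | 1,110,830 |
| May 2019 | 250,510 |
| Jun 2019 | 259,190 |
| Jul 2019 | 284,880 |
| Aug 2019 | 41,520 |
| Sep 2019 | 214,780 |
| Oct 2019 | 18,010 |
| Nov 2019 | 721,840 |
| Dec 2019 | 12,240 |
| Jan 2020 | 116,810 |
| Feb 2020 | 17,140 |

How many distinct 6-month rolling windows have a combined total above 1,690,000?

Jan 2019–Jun 2019: 580,310 + 191,180 + 86,830 + 1,110,830 + 250,510 + 259,190 = 2,478,850 (over)
Feb 2019–Jul 2019: 191,180 + 86,830 + 1,110,830 + 250,510 + 259,190 + 284,880 = 2,183,420 (over)
Mar 2019–Aug 2019: 86,830 + 1,110,830 + 250,510 + 259,190 + 284,880 + 41,520 = 2,033,760 (over)
Apr 2019–Sep 2019: 1,110,830 + 250,510 + 259,190 + 284,880 + 41,520 + 214,780 = 2,161,710 (over)
May 2019–Oct 2019: 250,510 + 259,190 + 284,880 + 41,520 + 214,780 + 18,010 = 1,068,890 (under)
Jun 2019–Nov 2019: 259,190 + 284,880 + 41,520 + 214,780 + 18,010 + 721,840 = 1,540,220 (under)
Jul 2019–Dec 2019: 284,880 + 41,520 + 214,780 + 18,010 + 721,840 + 12,240 = 1,293,270 (under)
Aug 2019–Jan 2020: 41,520 + 214,780 + 18,010 + 721,840 + 12,240 + 116,810 = 1,125,200 (under)
Sep 2019–Feb 2020: 214,780 + 18,010 + 721,840 + 12,240 + 116,810 + 17,140 = 1,100,820 (under)
4 windows exceed the threshold.

4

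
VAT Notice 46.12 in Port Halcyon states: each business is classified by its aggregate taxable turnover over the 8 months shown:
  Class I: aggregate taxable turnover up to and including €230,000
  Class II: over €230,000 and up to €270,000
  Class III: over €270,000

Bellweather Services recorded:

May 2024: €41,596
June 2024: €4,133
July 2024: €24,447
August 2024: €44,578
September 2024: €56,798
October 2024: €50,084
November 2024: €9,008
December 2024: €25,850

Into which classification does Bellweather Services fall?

Class II

Aggregate taxable turnover: €41,596 + €4,133 + €24,447 + €44,578 + €56,798 + €50,084 + €9,008 + €25,850 = €256,494.
€230,000 < €256,494 ≤ €270,000, so Class II applies.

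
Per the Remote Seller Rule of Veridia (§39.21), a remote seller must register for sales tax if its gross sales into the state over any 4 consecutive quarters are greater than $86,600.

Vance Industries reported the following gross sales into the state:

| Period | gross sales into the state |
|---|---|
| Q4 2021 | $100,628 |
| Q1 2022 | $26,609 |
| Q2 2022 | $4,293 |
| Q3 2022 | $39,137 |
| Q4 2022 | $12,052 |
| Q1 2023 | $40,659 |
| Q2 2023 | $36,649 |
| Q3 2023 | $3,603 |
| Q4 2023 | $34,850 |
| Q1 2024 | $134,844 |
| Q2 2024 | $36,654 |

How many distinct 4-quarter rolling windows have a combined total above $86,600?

7

Q4 2021–Q3 2022: $100,628 + $26,609 + $4,293 + $39,137 = $170,667 (over)
Q1 2022–Q4 2022: $26,609 + $4,293 + $39,137 + $12,052 = $82,091 (under)
Q2 2022–Q1 2023: $4,293 + $39,137 + $12,052 + $40,659 = $96,141 (over)
Q3 2022–Q2 2023: $39,137 + $12,052 + $40,659 + $36,649 = $128,497 (over)
Q4 2022–Q3 2023: $12,052 + $40,659 + $36,649 + $3,603 = $92,963 (over)
Q1 2023–Q4 2023: $40,659 + $36,649 + $3,603 + $34,850 = $115,761 (over)
Q2 2023–Q1 2024: $36,649 + $3,603 + $34,850 + $134,844 = $209,946 (over)
Q3 2023–Q2 2024: $3,603 + $34,850 + $134,844 + $36,654 = $209,951 (over)
7 windows exceed the threshold.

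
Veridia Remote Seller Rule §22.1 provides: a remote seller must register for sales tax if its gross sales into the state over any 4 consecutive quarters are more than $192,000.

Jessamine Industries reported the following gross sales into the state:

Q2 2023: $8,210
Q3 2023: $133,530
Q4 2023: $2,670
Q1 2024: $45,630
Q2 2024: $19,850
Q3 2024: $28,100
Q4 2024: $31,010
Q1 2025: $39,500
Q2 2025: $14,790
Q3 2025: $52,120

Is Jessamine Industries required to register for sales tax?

Yes

Q2 2023–Q1 2024: $8,210 + $133,530 + $2,670 + $45,630 = $190,040 (under)
Q3 2023–Q2 2024: $133,530 + $2,670 + $45,630 + $19,850 = $201,680 (over)
Q4 2023–Q3 2024: $2,670 + $45,630 + $19,850 + $28,100 = $96,250 (under)
Q1 2024–Q4 2024: $45,630 + $19,850 + $28,100 + $31,010 = $124,590 (under)
Q2 2024–Q1 2025: $19,850 + $28,100 + $31,010 + $39,500 = $118,460 (under)
Q3 2024–Q2 2025: $28,100 + $31,010 + $39,500 + $14,790 = $113,400 (under)
Q4 2024–Q3 2025: $31,010 + $39,500 + $14,790 + $52,120 = $137,420 (under)
At least one window exceeds $192,000.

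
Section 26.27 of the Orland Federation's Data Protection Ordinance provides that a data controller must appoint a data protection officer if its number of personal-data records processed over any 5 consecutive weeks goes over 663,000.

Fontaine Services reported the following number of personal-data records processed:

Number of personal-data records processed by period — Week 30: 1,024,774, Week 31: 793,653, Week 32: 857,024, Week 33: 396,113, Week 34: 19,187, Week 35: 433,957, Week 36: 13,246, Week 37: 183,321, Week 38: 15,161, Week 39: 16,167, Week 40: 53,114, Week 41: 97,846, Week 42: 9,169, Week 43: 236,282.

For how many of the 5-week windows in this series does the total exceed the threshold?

Week 30–Week 34: 1,024,774 + 793,653 + 857,024 + 396,113 + 19,187 = 3,090,751 (over)
Week 31–Week 35: 793,653 + 857,024 + 396,113 + 19,187 + 433,957 = 2,499,934 (over)
Week 32–Week 36: 857,024 + 396,113 + 19,187 + 433,957 + 13,246 = 1,719,527 (over)
Week 33–Week 37: 396,113 + 19,187 + 433,957 + 13,246 + 183,321 = 1,045,824 (over)
Week 34–Week 38: 19,187 + 433,957 + 13,246 + 183,321 + 15,161 = 664,872 (over)
Week 35–Week 39: 433,957 + 13,246 + 183,321 + 15,161 + 16,167 = 661,852 (under)
Week 36–Week 40: 13,246 + 183,321 + 15,161 + 16,167 + 53,114 = 281,009 (under)
Week 37–Week 41: 183,321 + 15,161 + 16,167 + 53,114 + 97,846 = 365,609 (under)
Week 38–Week 42: 15,161 + 16,167 + 53,114 + 97,846 + 9,169 = 191,457 (under)
Week 39–Week 43: 16,167 + 53,114 + 97,846 + 9,169 + 236,282 = 412,578 (under)
5 windows exceed the threshold.

5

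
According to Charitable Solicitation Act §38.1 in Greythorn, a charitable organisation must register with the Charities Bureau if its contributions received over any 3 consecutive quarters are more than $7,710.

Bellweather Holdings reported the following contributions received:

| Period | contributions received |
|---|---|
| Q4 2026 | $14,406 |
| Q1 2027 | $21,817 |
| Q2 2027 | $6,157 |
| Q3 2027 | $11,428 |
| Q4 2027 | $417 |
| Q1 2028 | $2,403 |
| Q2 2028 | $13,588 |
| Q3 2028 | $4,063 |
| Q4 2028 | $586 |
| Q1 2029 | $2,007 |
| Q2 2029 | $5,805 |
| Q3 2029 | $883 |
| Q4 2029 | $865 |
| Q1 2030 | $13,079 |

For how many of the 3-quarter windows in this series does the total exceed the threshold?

10

Q4 2026–Q2 2027: $14,406 + $21,817 + $6,157 = $42,380 (over)
Q1 2027–Q3 2027: $21,817 + $6,157 + $11,428 = $39,402 (over)
Q2 2027–Q4 2027: $6,157 + $11,428 + $417 = $18,002 (over)
Q3 2027–Q1 2028: $11,428 + $417 + $2,403 = $14,248 (over)
Q4 2027–Q2 2028: $417 + $2,403 + $13,588 = $16,408 (over)
Q1 2028–Q3 2028: $2,403 + $13,588 + $4,063 = $20,054 (over)
Q2 2028–Q4 2028: $13,588 + $4,063 + $586 = $18,237 (over)
Q3 2028–Q1 2029: $4,063 + $586 + $2,007 = $6,656 (under)
Q4 2028–Q2 2029: $586 + $2,007 + $5,805 = $8,398 (over)
Q1 2029–Q3 2029: $2,007 + $5,805 + $883 = $8,695 (over)
Q2 2029–Q4 2029: $5,805 + $883 + $865 = $7,553 (under)
Q3 2029–Q1 2030: $883 + $865 + $13,079 = $14,827 (over)
10 windows exceed the threshold.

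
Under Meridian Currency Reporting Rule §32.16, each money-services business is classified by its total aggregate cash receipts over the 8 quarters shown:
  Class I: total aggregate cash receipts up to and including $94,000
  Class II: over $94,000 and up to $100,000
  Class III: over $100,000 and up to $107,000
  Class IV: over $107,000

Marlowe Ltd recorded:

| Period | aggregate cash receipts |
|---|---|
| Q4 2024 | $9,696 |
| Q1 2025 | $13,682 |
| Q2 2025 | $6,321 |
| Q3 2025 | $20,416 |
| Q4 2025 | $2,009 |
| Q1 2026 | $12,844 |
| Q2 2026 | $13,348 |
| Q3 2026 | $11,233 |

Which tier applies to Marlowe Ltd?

Class I

Total aggregate cash receipts: $9,696 + $13,682 + $6,321 + $20,416 + $2,009 + $12,844 + $13,348 + $11,233 = $89,549.
$89,549 ≤ $94,000, so Class I applies.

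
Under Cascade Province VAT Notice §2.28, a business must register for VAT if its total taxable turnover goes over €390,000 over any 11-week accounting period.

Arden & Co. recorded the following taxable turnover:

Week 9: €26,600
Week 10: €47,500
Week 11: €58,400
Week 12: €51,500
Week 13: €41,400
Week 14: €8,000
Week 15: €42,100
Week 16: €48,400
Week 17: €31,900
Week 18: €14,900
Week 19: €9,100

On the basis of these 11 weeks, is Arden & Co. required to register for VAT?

Total taxable turnover: €26,600 + €47,500 + €58,400 + €51,500 + €41,400 + €8,000 + €42,100 + €48,400 + €31,900 + €14,900 + €9,100 = €379,800.
€379,800 ≤ €390,000, so the threshold is not exceeded.

No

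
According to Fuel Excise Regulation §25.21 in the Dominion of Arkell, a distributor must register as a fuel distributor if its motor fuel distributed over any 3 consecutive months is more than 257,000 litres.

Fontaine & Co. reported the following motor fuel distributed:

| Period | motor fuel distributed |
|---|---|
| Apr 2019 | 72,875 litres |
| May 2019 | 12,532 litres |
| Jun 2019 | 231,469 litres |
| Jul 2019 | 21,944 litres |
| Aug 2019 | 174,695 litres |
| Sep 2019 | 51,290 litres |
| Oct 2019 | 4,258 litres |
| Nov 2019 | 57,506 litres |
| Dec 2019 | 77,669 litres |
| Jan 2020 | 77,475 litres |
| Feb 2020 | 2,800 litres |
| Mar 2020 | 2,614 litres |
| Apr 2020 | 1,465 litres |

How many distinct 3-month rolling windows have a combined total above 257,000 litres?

3

Apr 2019–Jun 2019: 72,875 litres + 12,532 litres + 231,469 litres = 316,876 litres (over)
May 2019–Jul 2019: 12,532 litres + 231,469 litres + 21,944 litres = 265,945 litres (over)
Jun 2019–Aug 2019: 231,469 litres + 21,944 litres + 174,695 litres = 428,108 litres (over)
Jul 2019–Sep 2019: 21,944 litres + 174,695 litres + 51,290 litres = 247,929 litres (under)
Aug 2019–Oct 2019: 174,695 litres + 51,290 litres + 4,258 litres = 230,243 litres (under)
Sep 2019–Nov 2019: 51,290 litres + 4,258 litres + 57,506 litres = 113,054 litres (under)
Oct 2019–Dec 2019: 4,258 litres + 57,506 litres + 77,669 litres = 139,433 litres (under)
Nov 2019–Jan 2020: 57,506 litres + 77,669 litres + 77,475 litres = 212,650 litres (under)
Dec 2019–Feb 2020: 77,669 litres + 77,475 litres + 2,800 litres = 157,944 litres (under)
Jan 2020–Mar 2020: 77,475 litres + 2,800 litres + 2,614 litres = 82,889 litres (under)
Feb 2020–Apr 2020: 2,800 litres + 2,614 litres + 1,465 litres = 6,879 litres (under)
3 windows exceed the threshold.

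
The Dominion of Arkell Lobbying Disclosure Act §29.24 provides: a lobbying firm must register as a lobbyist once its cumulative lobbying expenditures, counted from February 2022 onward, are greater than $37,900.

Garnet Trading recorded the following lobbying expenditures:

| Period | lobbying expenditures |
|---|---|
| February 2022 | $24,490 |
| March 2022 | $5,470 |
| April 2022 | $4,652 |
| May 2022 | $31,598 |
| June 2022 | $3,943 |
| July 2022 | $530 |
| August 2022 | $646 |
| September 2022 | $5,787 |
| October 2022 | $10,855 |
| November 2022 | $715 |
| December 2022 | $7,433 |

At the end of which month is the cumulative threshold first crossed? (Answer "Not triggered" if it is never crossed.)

May 2022

Through February 2022: $24,490
Through March 2022: $29,960
Through April 2022: $34,612
Through May 2022: $66,210 ← exceeds threshold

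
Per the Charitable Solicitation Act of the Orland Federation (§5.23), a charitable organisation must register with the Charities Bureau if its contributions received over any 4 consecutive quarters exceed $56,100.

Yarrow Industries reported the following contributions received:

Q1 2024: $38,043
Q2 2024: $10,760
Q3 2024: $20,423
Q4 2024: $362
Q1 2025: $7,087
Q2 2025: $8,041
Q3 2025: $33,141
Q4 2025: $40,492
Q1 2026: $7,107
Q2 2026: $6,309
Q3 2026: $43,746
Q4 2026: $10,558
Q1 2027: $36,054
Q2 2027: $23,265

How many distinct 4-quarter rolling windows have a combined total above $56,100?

8

Q1 2024–Q4 2024: $38,043 + $10,760 + $20,423 + $362 = $69,588 (over)
Q2 2024–Q1 2025: $10,760 + $20,423 + $362 + $7,087 = $38,632 (under)
Q3 2024–Q2 2025: $20,423 + $362 + $7,087 + $8,041 = $35,913 (under)
Q4 2024–Q3 2025: $362 + $7,087 + $8,041 + $33,141 = $48,631 (under)
Q1 2025–Q4 2025: $7,087 + $8,041 + $33,141 + $40,492 = $88,761 (over)
Q2 2025–Q1 2026: $8,041 + $33,141 + $40,492 + $7,107 = $88,781 (over)
Q3 2025–Q2 2026: $33,141 + $40,492 + $7,107 + $6,309 = $87,049 (over)
Q4 2025–Q3 2026: $40,492 + $7,107 + $6,309 + $43,746 = $97,654 (over)
Q1 2026–Q4 2026: $7,107 + $6,309 + $43,746 + $10,558 = $67,720 (over)
Q2 2026–Q1 2027: $6,309 + $43,746 + $10,558 + $36,054 = $96,667 (over)
Q3 2026–Q2 2027: $43,746 + $10,558 + $36,054 + $23,265 = $113,623 (over)
8 windows exceed the threshold.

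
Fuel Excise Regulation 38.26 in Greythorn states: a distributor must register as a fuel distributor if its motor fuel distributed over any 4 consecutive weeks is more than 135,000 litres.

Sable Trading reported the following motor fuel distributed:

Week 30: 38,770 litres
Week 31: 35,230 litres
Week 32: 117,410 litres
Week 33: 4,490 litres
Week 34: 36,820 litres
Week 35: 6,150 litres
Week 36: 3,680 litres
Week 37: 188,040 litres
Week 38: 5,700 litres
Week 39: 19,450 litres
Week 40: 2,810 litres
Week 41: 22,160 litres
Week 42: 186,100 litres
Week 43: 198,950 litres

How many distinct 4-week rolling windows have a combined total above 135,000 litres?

Week 30–Week 33: 38,770 litres + 35,230 litres + 117,410 litres + 4,490 litres = 195,900 litres (over)
Week 31–Week 34: 35,230 litres + 117,410 litres + 4,490 litres + 36,820 litres = 193,950 litres (over)
Week 32–Week 35: 117,410 litres + 4,490 litres + 36,820 litres + 6,150 litres = 164,870 litres (over)
Week 33–Week 36: 4,490 litres + 36,820 litres + 6,150 litres + 3,680 litres = 51,140 litres (under)
Week 34–Week 37: 36,820 litres + 6,150 litres + 3,680 litres + 188,040 litres = 234,690 litres (over)
Week 35–Week 38: 6,150 litres + 3,680 litres + 188,040 litres + 5,700 litres = 203,570 litres (over)
Week 36–Week 39: 3,680 litres + 188,040 litres + 5,700 litres + 19,450 litres = 216,870 litres (over)
Week 37–Week 40: 188,040 litres + 5,700 litres + 19,450 litres + 2,810 litres = 216,000 litres (over)
Week 38–Week 41: 5,700 litres + 19,450 litres + 2,810 litres + 22,160 litres = 50,120 litres (under)
Week 39–Week 42: 19,450 litres + 2,810 litres + 22,160 litres + 186,100 litres = 230,520 litres (over)
Week 40–Week 43: 2,810 litres + 22,160 litres + 186,100 litres + 198,950 litres = 410,020 litres (over)
9 windows exceed the threshold.

9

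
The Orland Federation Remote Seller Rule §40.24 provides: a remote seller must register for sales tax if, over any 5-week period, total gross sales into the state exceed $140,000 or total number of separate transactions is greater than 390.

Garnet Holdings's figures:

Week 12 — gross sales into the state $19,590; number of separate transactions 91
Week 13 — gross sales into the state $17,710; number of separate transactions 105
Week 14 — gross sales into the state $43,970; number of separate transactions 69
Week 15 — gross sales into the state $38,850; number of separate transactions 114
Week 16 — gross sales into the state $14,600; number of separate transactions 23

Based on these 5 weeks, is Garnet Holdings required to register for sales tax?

Yes

Total gross sales into the state: $19,590 + $17,710 + $43,970 + $38,850 + $14,600 = $134,720 (≤ $140,000).
Total number of separate transactions: 91 + 105 + 69 + 114 + 23 = 402 (> 390).
The test is 'or': at least one threshold is exceeded.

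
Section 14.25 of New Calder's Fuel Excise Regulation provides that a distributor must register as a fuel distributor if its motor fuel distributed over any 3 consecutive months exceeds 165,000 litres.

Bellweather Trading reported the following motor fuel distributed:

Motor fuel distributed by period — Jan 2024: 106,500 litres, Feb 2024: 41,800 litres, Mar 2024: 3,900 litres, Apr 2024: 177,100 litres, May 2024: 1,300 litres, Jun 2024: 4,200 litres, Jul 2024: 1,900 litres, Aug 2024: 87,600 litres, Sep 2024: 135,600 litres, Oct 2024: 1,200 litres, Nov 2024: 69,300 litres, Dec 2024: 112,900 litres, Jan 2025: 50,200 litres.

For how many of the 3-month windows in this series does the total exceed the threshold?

8

Jan 2024–Mar 2024: 106,500 litres + 41,800 litres + 3,900 litres = 152,200 litres (under)
Feb 2024–Apr 2024: 41,800 litres + 3,900 litres + 177,100 litres = 222,800 litres (over)
Mar 2024–May 2024: 3,900 litres + 177,100 litres + 1,300 litres = 182,300 litres (over)
Apr 2024–Jun 2024: 177,100 litres + 1,300 litres + 4,200 litres = 182,600 litres (over)
May 2024–Jul 2024: 1,300 litres + 4,200 litres + 1,900 litres = 7,400 litres (under)
Jun 2024–Aug 2024: 4,200 litres + 1,900 litres + 87,600 litres = 93,700 litres (under)
Jul 2024–Sep 2024: 1,900 litres + 87,600 litres + 135,600 litres = 225,100 litres (over)
Aug 2024–Oct 2024: 87,600 litres + 135,600 litres + 1,200 litres = 224,400 litres (over)
Sep 2024–Nov 2024: 135,600 litres + 1,200 litres + 69,300 litres = 206,100 litres (over)
Oct 2024–Dec 2024: 1,200 litres + 69,300 litres + 112,900 litres = 183,400 litres (over)
Nov 2024–Jan 2025: 69,300 litres + 112,900 litres + 50,200 litres = 232,400 litres (over)
8 windows exceed the threshold.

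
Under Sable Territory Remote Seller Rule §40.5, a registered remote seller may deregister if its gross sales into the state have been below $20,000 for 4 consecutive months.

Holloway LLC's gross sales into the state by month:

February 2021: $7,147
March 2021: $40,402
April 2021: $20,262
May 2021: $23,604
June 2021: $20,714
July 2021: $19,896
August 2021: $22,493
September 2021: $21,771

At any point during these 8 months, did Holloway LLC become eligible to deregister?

Months below $20,000: February 2021, July 2021.
Longest run of consecutive months below the threshold: 1.
1 < 4, so Holloway LLC never became eligible.

No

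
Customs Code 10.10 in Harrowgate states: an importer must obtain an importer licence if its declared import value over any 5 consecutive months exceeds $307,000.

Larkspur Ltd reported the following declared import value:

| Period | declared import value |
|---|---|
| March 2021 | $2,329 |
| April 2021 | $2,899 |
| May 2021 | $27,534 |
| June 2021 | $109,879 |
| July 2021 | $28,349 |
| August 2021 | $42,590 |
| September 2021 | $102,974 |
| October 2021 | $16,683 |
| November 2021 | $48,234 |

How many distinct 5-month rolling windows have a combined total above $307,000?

March 2021–July 2021: $2,329 + $2,899 + $27,534 + $109,879 + $28,349 = $170,990 (under)
April 2021–August 2021: $2,899 + $27,534 + $109,879 + $28,349 + $42,590 = $211,251 (under)
May 2021–September 2021: $27,534 + $109,879 + $28,349 + $42,590 + $102,974 = $311,326 (over)
June 2021–October 2021: $109,879 + $28,349 + $42,590 + $102,974 + $16,683 = $300,475 (under)
July 2021–November 2021: $28,349 + $42,590 + $102,974 + $16,683 + $48,234 = $238,830 (under)
1 window exceeds the threshold.

1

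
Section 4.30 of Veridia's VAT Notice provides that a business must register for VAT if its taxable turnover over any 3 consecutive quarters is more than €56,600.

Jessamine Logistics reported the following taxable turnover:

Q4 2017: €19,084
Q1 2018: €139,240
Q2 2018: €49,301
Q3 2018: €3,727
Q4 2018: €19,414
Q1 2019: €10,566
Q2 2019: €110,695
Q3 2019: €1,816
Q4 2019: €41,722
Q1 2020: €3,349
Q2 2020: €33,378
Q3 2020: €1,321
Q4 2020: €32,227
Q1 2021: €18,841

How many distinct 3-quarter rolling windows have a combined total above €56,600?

8

Q4 2017–Q2 2018: €19,084 + €139,240 + €49,301 = €207,625 (over)
Q1 2018–Q3 2018: €139,240 + €49,301 + €3,727 = €192,268 (over)
Q2 2018–Q4 2018: €49,301 + €3,727 + €19,414 = €72,442 (over)
Q3 2018–Q1 2019: €3,727 + €19,414 + €10,566 = €33,707 (under)
Q4 2018–Q2 2019: €19,414 + €10,566 + €110,695 = €140,675 (over)
Q1 2019–Q3 2019: €10,566 + €110,695 + €1,816 = €123,077 (over)
Q2 2019–Q4 2019: €110,695 + €1,816 + €41,722 = €154,233 (over)
Q3 2019–Q1 2020: €1,816 + €41,722 + €3,349 = €46,887 (under)
Q4 2019–Q2 2020: €41,722 + €3,349 + €33,378 = €78,449 (over)
Q1 2020–Q3 2020: €3,349 + €33,378 + €1,321 = €38,048 (under)
Q2 2020–Q4 2020: €33,378 + €1,321 + €32,227 = €66,926 (over)
Q3 2020–Q1 2021: €1,321 + €32,227 + €18,841 = €52,389 (under)
8 windows exceed the threshold.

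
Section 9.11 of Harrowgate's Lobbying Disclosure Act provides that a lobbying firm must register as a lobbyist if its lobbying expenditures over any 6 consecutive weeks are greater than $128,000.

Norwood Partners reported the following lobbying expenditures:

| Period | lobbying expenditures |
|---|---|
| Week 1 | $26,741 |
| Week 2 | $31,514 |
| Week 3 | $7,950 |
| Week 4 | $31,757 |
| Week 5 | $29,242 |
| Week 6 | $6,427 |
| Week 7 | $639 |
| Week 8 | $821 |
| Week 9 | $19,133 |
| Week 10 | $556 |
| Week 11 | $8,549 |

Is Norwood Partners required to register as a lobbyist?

Yes

Week 1–Week 6: $26,741 + $31,514 + $7,950 + $31,757 + $29,242 + $6,427 = $133,631 (over)
Week 2–Week 7: $31,514 + $7,950 + $31,757 + $29,242 + $6,427 + $639 = $107,529 (under)
Week 3–Week 8: $7,950 + $31,757 + $29,242 + $6,427 + $639 + $821 = $76,836 (under)
Week 4–Week 9: $31,757 + $29,242 + $6,427 + $639 + $821 + $19,133 = $88,019 (under)
Week 5–Week 10: $29,242 + $6,427 + $639 + $821 + $19,133 + $556 = $56,818 (under)
Week 6–Week 11: $6,427 + $639 + $821 + $19,133 + $556 + $8,549 = $36,125 (under)
At least one window exceeds $128,000.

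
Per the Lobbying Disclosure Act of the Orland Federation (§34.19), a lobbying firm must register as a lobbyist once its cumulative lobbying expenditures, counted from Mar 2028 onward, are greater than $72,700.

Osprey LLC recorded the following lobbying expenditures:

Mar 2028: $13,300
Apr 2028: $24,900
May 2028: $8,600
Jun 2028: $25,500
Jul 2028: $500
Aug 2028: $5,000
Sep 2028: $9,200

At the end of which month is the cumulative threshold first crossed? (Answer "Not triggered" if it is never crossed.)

Jul 2028

Through Mar 2028: $13,300
Through Apr 2028: $38,200
Through May 2028: $46,800
Through Jun 2028: $72,300
Through Jul 2028: $72,800 ← exceeds threshold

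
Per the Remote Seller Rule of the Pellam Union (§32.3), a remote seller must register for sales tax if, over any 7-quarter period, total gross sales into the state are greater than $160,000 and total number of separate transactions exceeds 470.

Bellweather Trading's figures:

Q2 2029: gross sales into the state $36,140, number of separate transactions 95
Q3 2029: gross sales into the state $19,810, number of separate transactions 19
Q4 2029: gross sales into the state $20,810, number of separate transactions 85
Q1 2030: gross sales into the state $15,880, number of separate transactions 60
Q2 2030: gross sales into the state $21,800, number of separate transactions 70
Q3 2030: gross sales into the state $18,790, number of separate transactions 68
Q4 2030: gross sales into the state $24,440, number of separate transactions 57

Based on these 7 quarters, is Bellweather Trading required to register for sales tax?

No

Total gross sales into the state: $36,140 + $19,810 + $20,810 + $15,880 + $21,800 + $18,790 + $24,440 = $157,670 (≤ $160,000).
Total number of separate transactions: 95 + 19 + 85 + 60 + 70 + 68 + 57 = 454 (≤ 470).
The test is 'and': the rule requires both, and at least one is not exceeded.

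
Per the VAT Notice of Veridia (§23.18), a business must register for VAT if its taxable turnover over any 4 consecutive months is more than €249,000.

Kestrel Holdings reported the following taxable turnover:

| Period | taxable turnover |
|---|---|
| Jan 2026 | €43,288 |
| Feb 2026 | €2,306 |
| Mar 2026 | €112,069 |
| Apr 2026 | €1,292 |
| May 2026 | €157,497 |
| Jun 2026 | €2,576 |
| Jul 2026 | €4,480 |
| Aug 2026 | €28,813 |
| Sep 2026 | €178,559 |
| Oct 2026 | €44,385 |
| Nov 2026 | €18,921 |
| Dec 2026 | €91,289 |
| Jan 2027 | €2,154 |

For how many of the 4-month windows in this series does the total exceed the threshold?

5

Jan 2026–Apr 2026: €43,288 + €2,306 + €112,069 + €1,292 = €158,955 (under)
Feb 2026–May 2026: €2,306 + €112,069 + €1,292 + €157,497 = €273,164 (over)
Mar 2026–Jun 2026: €112,069 + €1,292 + €157,497 + €2,576 = €273,434 (over)
Apr 2026–Jul 2026: €1,292 + €157,497 + €2,576 + €4,480 = €165,845 (under)
May 2026–Aug 2026: €157,497 + €2,576 + €4,480 + €28,813 = €193,366 (under)
Jun 2026–Sep 2026: €2,576 + €4,480 + €28,813 + €178,559 = €214,428 (under)
Jul 2026–Oct 2026: €4,480 + €28,813 + €178,559 + €44,385 = €256,237 (over)
Aug 2026–Nov 2026: €28,813 + €178,559 + €44,385 + €18,921 = €270,678 (over)
Sep 2026–Dec 2026: €178,559 + €44,385 + €18,921 + €91,289 = €333,154 (over)
Oct 2026–Jan 2027: €44,385 + €18,921 + €91,289 + €2,154 = €156,749 (under)
5 windows exceed the threshold.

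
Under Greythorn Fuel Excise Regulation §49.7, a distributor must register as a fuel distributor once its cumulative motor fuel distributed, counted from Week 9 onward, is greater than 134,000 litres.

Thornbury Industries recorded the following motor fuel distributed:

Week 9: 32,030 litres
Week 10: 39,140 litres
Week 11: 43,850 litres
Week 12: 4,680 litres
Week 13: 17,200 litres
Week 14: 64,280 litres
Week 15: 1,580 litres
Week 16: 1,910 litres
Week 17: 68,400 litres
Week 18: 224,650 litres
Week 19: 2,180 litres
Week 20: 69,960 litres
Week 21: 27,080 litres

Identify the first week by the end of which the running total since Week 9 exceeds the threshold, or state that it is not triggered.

Week 13

Through Week 9: 32,030 litres
Through Week 10: 71,170 litres
Through Week 11: 115,020 litres
Through Week 12: 119,700 litres
Through Week 13: 136,900 litres ← exceeds threshold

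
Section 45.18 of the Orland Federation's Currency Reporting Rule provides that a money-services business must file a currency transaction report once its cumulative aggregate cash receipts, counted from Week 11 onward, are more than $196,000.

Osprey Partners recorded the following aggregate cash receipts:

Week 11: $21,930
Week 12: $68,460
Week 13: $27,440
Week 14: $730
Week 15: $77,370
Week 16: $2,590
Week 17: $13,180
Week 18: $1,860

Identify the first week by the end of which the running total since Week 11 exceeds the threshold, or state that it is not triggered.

Through Week 11: $21,930
Through Week 12: $90,390
Through Week 13: $117,830
Through Week 14: $118,560
Through Week 15: $195,930
Through Week 16: $198,520 ← exceeds threshold

Week 16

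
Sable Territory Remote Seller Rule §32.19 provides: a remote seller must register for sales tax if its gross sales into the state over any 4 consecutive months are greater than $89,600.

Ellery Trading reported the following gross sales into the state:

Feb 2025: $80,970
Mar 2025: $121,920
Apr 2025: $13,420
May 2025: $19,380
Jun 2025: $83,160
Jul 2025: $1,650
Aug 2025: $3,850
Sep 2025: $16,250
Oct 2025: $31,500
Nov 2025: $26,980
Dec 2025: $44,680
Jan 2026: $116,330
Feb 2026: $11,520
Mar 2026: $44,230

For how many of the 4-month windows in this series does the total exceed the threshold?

9

Feb 2025–May 2025: $80,970 + $121,920 + $13,420 + $19,380 = $235,690 (over)
Mar 2025–Jun 2025: $121,920 + $13,420 + $19,380 + $83,160 = $237,880 (over)
Apr 2025–Jul 2025: $13,420 + $19,380 + $83,160 + $1,650 = $117,610 (over)
May 2025–Aug 2025: $19,380 + $83,160 + $1,650 + $3,850 = $108,040 (over)
Jun 2025–Sep 2025: $83,160 + $1,650 + $3,850 + $16,250 = $104,910 (over)
Jul 2025–Oct 2025: $1,650 + $3,850 + $16,250 + $31,500 = $53,250 (under)
Aug 2025–Nov 2025: $3,850 + $16,250 + $31,500 + $26,980 = $78,580 (under)
Sep 2025–Dec 2025: $16,250 + $31,500 + $26,980 + $44,680 = $119,410 (over)
Oct 2025–Jan 2026: $31,500 + $26,980 + $44,680 + $116,330 = $219,490 (over)
Nov 2025–Feb 2026: $26,980 + $44,680 + $116,330 + $11,520 = $199,510 (over)
Dec 2025–Mar 2026: $44,680 + $116,330 + $11,520 + $44,230 = $216,760 (over)
9 windows exceed the threshold.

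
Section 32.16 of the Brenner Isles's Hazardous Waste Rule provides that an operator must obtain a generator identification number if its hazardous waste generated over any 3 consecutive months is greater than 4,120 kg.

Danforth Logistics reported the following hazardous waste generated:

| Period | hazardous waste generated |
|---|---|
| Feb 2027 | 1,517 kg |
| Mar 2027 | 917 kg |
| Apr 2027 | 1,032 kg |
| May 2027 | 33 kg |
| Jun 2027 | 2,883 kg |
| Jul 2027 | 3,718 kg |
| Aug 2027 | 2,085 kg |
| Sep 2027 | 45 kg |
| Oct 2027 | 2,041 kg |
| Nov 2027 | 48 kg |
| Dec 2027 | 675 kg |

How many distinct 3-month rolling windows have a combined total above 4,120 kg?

Feb 2027–Apr 2027: 1,517 kg + 917 kg + 1,032 kg = 3,466 kg (under)
Mar 2027–May 2027: 917 kg + 1,032 kg + 33 kg = 1,982 kg (under)
Apr 2027–Jun 2027: 1,032 kg + 33 kg + 2,883 kg = 3,948 kg (under)
May 2027–Jul 2027: 33 kg + 2,883 kg + 3,718 kg = 6,634 kg (over)
Jun 2027–Aug 2027: 2,883 kg + 3,718 kg + 2,085 kg = 8,686 kg (over)
Jul 2027–Sep 2027: 3,718 kg + 2,085 kg + 45 kg = 5,848 kg (over)
Aug 2027–Oct 2027: 2,085 kg + 45 kg + 2,041 kg = 4,171 kg (over)
Sep 2027–Nov 2027: 45 kg + 2,041 kg + 48 kg = 2,134 kg (under)
Oct 2027–Dec 2027: 2,041 kg + 48 kg + 675 kg = 2,764 kg (under)
4 windows exceed the threshold.

4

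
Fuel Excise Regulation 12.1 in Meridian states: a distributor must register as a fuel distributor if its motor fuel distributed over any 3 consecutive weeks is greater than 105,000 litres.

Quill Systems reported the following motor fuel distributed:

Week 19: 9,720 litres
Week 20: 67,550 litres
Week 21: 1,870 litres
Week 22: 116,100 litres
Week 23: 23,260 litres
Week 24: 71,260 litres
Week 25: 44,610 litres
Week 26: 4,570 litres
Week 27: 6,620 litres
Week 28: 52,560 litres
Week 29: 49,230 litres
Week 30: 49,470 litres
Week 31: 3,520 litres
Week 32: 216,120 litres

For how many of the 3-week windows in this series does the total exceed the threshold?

Week 19–Week 21: 9,720 litres + 67,550 litres + 1,870 litres = 79,140 litres (under)
Week 20–Week 22: 67,550 litres + 1,870 litres + 116,100 litres = 185,520 litres (over)
Week 21–Week 23: 1,870 litres + 116,100 litres + 23,260 litres = 141,230 litres (over)
Week 22–Week 24: 116,100 litres + 23,260 litres + 71,260 litres = 210,620 litres (over)
Week 23–Week 25: 23,260 litres + 71,260 litres + 44,610 litres = 139,130 litres (over)
Week 24–Week 26: 71,260 litres + 44,610 litres + 4,570 litres = 120,440 litres (over)
Week 25–Week 27: 44,610 litres + 4,570 litres + 6,620 litres = 55,800 litres (under)
Week 26–Week 28: 4,570 litres + 6,620 litres + 52,560 litres = 63,750 litres (under)
Week 27–Week 29: 6,620 litres + 52,560 litres + 49,230 litres = 108,410 litres (over)
Week 28–Week 30: 52,560 litres + 49,230 litres + 49,470 litres = 151,260 litres (over)
Week 29–Week 31: 49,230 litres + 49,470 litres + 3,520 litres = 102,220 litres (under)
Week 30–Week 32: 49,470 litres + 3,520 litres + 216,120 litres = 269,110 litres (over)
8 windows exceed the threshold.

8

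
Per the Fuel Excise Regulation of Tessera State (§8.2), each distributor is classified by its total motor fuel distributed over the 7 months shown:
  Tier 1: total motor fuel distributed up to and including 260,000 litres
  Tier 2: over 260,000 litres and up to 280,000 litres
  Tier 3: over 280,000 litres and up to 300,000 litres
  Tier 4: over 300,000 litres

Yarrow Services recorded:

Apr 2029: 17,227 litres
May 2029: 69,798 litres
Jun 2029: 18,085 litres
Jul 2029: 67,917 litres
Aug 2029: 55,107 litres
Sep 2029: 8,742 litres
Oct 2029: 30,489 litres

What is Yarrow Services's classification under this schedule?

Tier 2

Total motor fuel distributed: 17,227 litres + 69,798 litres + 18,085 litres + 67,917 litres + 55,107 litres + 8,742 litres + 30,489 litres = 267,365 litres.
260,000 litres < 267,365 litres ≤ 280,000 litres, so Tier 2 applies.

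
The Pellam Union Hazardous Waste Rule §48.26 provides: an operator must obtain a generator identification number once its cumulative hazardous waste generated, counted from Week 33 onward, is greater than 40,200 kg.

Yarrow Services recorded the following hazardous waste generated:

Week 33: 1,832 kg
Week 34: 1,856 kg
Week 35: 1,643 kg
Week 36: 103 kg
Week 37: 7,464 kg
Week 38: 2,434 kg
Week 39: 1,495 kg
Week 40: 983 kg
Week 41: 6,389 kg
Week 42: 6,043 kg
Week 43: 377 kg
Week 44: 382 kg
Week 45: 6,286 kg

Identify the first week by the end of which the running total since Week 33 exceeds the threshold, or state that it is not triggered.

Not triggered

Through Week 33: 1,832 kg
Through Week 34: 3,688 kg
Through Week 35: 5,331 kg
Through Week 36: 5,434 kg
Through Week 37: 12,898 kg
Through Week 38: 15,332 kg
Through Week 39: 16,827 kg
Through Week 40: 17,810 kg
Through Week 41: 24,199 kg
Through Week 42: 30,242 kg
Through Week 43: 30,619 kg
Through Week 44: 31,001 kg
Through Week 45: 37,287 kg
Final cumulative total 37,287 kg ≤ 40,200 kg; the threshold is never exceeded.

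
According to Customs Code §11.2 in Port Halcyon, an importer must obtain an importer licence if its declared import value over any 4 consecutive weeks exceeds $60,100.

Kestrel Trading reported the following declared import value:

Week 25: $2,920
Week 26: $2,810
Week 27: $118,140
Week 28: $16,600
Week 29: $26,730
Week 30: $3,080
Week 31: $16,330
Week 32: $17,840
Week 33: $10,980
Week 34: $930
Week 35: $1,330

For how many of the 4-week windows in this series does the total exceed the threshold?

Week 25–Week 28: $2,920 + $2,810 + $118,140 + $16,600 = $140,470 (over)
Week 26–Week 29: $2,810 + $118,140 + $16,600 + $26,730 = $164,280 (over)
Week 27–Week 30: $118,140 + $16,600 + $26,730 + $3,080 = $164,550 (over)
Week 28–Week 31: $16,600 + $26,730 + $3,080 + $16,330 = $62,740 (over)
Week 29–Week 32: $26,730 + $3,080 + $16,330 + $17,840 = $63,980 (over)
Week 30–Week 33: $3,080 + $16,330 + $17,840 + $10,980 = $48,230 (under)
Week 31–Week 34: $16,330 + $17,840 + $10,980 + $930 = $46,080 (under)
Week 32–Week 35: $17,840 + $10,980 + $930 + $1,330 = $31,080 (under)
5 windows exceed the threshold.

5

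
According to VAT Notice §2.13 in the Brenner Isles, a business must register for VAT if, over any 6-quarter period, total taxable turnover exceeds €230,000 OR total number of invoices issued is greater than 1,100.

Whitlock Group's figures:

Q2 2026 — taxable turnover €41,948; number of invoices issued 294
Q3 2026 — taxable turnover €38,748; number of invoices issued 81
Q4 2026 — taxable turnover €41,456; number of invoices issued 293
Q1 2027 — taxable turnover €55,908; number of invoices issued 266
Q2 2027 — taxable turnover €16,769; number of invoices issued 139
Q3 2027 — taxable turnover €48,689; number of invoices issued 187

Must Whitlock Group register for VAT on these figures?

Yes

Total taxable turnover: €41,948 + €38,748 + €41,456 + €55,908 + €16,769 + €48,689 = €243,518 (> €230,000).
Total number of invoices issued: 294 + 81 + 293 + 266 + 139 + 187 = 1,260 (> 1,100).
The test is 'or': at least one threshold is exceeded.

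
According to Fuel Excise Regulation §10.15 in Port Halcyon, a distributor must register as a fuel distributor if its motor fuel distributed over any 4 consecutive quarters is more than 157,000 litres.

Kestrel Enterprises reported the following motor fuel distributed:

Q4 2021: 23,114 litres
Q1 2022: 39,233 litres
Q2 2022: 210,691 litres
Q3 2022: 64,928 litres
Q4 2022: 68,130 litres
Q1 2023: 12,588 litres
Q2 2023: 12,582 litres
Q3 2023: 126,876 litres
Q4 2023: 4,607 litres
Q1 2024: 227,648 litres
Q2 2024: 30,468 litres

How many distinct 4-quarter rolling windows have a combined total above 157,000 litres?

Q4 2021–Q3 2022: 23,114 litres + 39,233 litres + 210,691 litres + 64,928 litres = 337,966 litres (over)
Q1 2022–Q4 2022: 39,233 litres + 210,691 litres + 64,928 litres + 68,130 litres = 382,982 litres (over)
Q2 2022–Q1 2023: 210,691 litres + 64,928 litres + 68,130 litres + 12,588 litres = 356,337 litres (over)
Q3 2022–Q2 2023: 64,928 litres + 68,130 litres + 12,588 litres + 12,582 litres = 158,228 litres (over)
Q4 2022–Q3 2023: 68,130 litres + 12,588 litres + 12,582 litres + 126,876 litres = 220,176 litres (over)
Q1 2023–Q4 2023: 12,588 litres + 12,582 litres + 126,876 litres + 4,607 litres = 156,653 litres (under)
Q2 2023–Q1 2024: 12,582 litres + 126,876 litres + 4,607 litres + 227,648 litres = 371,713 litres (over)
Q3 2023–Q2 2024: 126,876 litres + 4,607 litres + 227,648 litres + 30,468 litres = 389,599 litres (over)
7 windows exceed the threshold.

7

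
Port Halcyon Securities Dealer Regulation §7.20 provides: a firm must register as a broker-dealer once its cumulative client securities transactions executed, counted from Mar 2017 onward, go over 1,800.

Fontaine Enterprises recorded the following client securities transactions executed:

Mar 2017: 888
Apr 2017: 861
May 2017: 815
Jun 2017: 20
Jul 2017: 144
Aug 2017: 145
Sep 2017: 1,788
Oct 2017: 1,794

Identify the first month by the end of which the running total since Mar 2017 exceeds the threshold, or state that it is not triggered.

May 2017

Through Mar 2017: 888
Through Apr 2017: 1,749
Through May 2017: 2,564 ← exceeds threshold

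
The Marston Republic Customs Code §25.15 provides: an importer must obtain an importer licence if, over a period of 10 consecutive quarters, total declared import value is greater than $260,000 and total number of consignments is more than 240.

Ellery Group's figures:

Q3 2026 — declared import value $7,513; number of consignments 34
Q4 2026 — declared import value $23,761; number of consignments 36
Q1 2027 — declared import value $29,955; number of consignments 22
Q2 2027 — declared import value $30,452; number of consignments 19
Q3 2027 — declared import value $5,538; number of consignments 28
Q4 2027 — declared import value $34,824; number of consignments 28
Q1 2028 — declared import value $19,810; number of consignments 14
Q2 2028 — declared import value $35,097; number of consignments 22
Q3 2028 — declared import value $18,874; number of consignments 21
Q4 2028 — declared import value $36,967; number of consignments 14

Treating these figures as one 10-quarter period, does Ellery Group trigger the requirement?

No

Total declared import value: $7,513 + $23,761 + $29,955 + $30,452 + $5,538 + $34,824 + $19,810 + $35,097 + $18,874 + $36,967 = $242,791 (≤ $260,000).
Total number of consignments: 34 + 36 + 22 + 19 + 28 + 28 + 14 + 22 + 21 + 14 = 238 (≤ 240).
The test is 'and': the rule requires both, and at least one is not exceeded.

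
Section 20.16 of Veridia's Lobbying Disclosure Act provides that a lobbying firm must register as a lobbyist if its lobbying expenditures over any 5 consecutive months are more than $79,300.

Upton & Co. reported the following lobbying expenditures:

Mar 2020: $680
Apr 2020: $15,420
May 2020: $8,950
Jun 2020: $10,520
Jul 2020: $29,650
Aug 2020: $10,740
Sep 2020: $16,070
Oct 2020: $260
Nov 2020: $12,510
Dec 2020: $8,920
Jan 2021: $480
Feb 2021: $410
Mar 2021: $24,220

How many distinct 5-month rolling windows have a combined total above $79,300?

0

Mar 2020–Jul 2020: $680 + $15,420 + $8,950 + $10,520 + $29,650 = $65,220 (under)
Apr 2020–Aug 2020: $15,420 + $8,950 + $10,520 + $29,650 + $10,740 = $75,280 (under)
May 2020–Sep 2020: $8,950 + $10,520 + $29,650 + $10,740 + $16,070 = $75,930 (under)
Jun 2020–Oct 2020: $10,520 + $29,650 + $10,740 + $16,070 + $260 = $67,240 (under)
Jul 2020–Nov 2020: $29,650 + $10,740 + $16,070 + $260 + $12,510 = $69,230 (under)
Aug 2020–Dec 2020: $10,740 + $16,070 + $260 + $12,510 + $8,920 = $48,500 (under)
Sep 2020–Jan 2021: $16,070 + $260 + $12,510 + $8,920 + $480 = $38,240 (under)
Oct 2020–Feb 2021: $260 + $12,510 + $8,920 + $480 + $410 = $22,580 (under)
Nov 2020–Mar 2021: $12,510 + $8,920 + $480 + $410 + $24,220 = $46,540 (under)
0 windows exceed the threshold.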